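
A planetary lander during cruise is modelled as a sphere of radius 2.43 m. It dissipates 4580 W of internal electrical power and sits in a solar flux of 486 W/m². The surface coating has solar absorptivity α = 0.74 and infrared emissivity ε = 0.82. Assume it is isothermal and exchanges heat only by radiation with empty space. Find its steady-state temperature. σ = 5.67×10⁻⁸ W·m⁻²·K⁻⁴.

T ≈ 239 K

At steady state, absorbed solar power + internal power = radiated power.
Absorbed: α·S·A_cross = 0.74·486·18.55 = 6672 W (cross-section πr²).
Total input = 6672 + 4580 = 11250 W.
Radiated: εσ·A_surf·T⁴ with A_surf = 4πr² = 74.20 m².
T⁴ = 11250/(0.82·5.67×10⁻⁸·74.20) = 3.261×10⁹ K⁴.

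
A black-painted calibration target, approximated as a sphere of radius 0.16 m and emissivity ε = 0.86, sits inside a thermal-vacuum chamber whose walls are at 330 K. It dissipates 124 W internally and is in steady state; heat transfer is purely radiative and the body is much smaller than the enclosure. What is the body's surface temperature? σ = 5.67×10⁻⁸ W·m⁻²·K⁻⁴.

For a small grey body in a large enclosure, net radiated power = εσA(T⁴ − T_w⁴).
Steady state: P = εσA(T⁴ − T_w⁴) with A = 4πr² = 0.3217 m².
T⁴ = P/(εσA) + T_w⁴ = 124/(0.86·5.67×10⁻⁸·0.3217) + (330)⁴
    = 7.905×10⁹ + 1.186×10¹⁰ = 1.976×10¹⁰ K⁴.

T ≈ 375 K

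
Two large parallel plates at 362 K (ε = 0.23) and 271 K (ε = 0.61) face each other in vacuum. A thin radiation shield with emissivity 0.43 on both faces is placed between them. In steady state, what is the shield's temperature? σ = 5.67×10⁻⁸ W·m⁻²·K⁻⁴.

T_s ≈ 312 K

In steady state the net flux on the hot side equals that on the cold side.
σ(T₁⁴−T_s⁴)/D₁ = σ(T_s⁴−T₂⁴)/D₂, with D₁ = 1/ε₁+1/ε_s−1 = 5.673, D₂ = 1/ε_s+1/ε₂−1 = 2.965.
Solve for T_s⁴: T_s⁴ = (D₂·T₁⁴ + D₁·T₂⁴)/(D₁+D₂) = 9.436×10⁹ K⁴.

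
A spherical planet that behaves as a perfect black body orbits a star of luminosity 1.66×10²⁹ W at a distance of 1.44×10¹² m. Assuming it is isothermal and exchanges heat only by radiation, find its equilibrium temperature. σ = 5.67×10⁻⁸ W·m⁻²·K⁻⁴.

T ≈ 409 K

First find the stellar flux at distance d: S = L/(4πd²) = 1.66×10²⁹/(4π·(1.44×10¹²)²) = 6370 W/m².
For an isothermal sphere, absorbed (1−a)S·πr² = emitted σ·4πr²·T⁴, so T⁴ = (1−a)S/(4σ).
T⁴ = 1.00·6370/(4·5.67×10⁻⁸) = 2.809×10¹⁰ K⁴.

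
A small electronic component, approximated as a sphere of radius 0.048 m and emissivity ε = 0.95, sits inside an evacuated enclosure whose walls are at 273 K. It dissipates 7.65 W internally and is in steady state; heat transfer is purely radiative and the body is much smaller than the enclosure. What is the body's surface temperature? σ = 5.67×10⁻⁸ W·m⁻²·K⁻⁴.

For a small grey body in a large enclosure, net radiated power = εσA(T⁴ − T_w⁴).
Steady state: P = εσA(T⁴ − T_w⁴) with A = 4πr² = 0.02895 m².
T⁴ = P/(εσA) + T_w⁴ = 7.65/(0.95·5.67×10⁻⁸·0.02895) + (273)⁴
    = 4.905×10⁹ + 5.555×10⁹ = 1.046×10¹⁰ K⁴.

T ≈ 320 K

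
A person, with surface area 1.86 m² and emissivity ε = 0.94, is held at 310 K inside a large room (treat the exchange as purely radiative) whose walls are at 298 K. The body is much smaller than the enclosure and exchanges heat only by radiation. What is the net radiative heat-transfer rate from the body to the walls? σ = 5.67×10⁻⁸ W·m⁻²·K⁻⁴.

For a small grey body in a large enclosure: P_net = εσA(T_body⁴ − T_wall⁴).
A = 1.86 m²; T_body⁴ − T_wall⁴ = 9.235×10⁹ − 7.886×10⁹ = 1.349×10⁹ K⁴.
|P_net| = 0.94·5.67×10⁻⁸·1.860·1.349×10⁹.

P_net ≈ 134 W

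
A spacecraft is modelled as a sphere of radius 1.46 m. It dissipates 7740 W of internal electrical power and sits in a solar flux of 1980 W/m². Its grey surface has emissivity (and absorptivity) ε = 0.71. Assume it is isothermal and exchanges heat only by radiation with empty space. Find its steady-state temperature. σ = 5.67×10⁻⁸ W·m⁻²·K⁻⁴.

T ≈ 355 K

At steady state, absorbed solar power + internal power = radiated power.
Absorbed: α·S·A_cross = 0.71·1980·6.697 = 9414 W (cross-section πr²).
Total input = 9414 + 7740 = 17150 W.
Radiated: εσ·A_surf·T⁴ with A_surf = 4πr² = 26.79 m².
T⁴ = 17150/(0.71·5.67×10⁻⁸·26.79) = 1.591×10¹⁰ K⁴.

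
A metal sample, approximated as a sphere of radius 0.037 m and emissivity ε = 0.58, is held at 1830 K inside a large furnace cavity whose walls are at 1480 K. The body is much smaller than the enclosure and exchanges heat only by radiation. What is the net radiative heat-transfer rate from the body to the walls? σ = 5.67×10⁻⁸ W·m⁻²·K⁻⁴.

P_net ≈ 3630 W

For a small grey body in a large enclosure: P_net = εσA(T_body⁴ − T_wall⁴).
A = 4πr² = 0.01720 m²; T_body⁴ − T_wall⁴ = 1.122×10¹³ − 4.798×10¹² = 6.417×10¹² K⁴.
|P_net| = 0.58·5.67×10⁻⁸·0.01720·6.417×10¹².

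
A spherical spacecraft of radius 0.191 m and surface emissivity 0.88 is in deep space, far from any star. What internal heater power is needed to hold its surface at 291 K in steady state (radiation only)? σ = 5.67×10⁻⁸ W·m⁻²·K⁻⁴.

P ≈ 164 W

P = εσ·4πr²·T⁴.
4πr² = 0.4584 m²; T⁴ = 7.171×10⁹ K⁴.
P = 0.88·5.67×10⁻⁸·0.4584·7.171×10⁹.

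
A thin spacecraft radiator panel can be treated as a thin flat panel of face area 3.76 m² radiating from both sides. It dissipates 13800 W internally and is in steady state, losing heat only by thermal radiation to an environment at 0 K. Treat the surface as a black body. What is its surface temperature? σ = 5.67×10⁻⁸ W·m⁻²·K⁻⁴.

T ≈ 424 K

Steady state: internal power = radiated power, P = εσA T⁴.
Radiating area A = 2·3.76 = 7.520 m².
T⁴ = P/(εσA) = 13800/(1.0·5.67×10⁻⁸·7.520) = 3.237×10¹⁰ K⁴.
T = (3.237×10¹⁰)^(1/4).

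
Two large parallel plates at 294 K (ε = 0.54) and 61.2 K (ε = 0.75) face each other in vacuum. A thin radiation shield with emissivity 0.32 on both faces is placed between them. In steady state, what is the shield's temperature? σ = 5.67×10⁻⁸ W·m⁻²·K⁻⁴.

T_s ≈ 243 K

In steady state the net flux on the hot side equals that on the cold side.
σ(T₁⁴−T_s⁴)/D₁ = σ(T_s⁴−T₂⁴)/D₂, with D₁ = 1/ε₁+1/ε_s−1 = 3.977, D₂ = 1/ε_s+1/ε₂−1 = 3.458.
Solve for T_s⁴: T_s⁴ = (D₂·T₁⁴ + D₁·T₂⁴)/(D₁+D₂) = 3.483×10⁹ K⁴.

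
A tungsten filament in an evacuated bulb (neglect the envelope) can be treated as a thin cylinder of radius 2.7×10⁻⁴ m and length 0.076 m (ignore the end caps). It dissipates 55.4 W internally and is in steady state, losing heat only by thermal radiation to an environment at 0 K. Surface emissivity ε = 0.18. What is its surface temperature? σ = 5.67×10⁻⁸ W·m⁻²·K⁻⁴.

T ≈ 2550 K

Steady state: internal power = radiated power, P = εσA T⁴.
Radiating area A = 2πrL = 1.289×10⁻⁴ m².
T⁴ = P/(εσA) = 55.4/(0.18·5.67×10⁻⁸·1.289×10⁻⁴) = 4.210×10¹³ K⁴.
T = (4.210×10¹³)^(1/4).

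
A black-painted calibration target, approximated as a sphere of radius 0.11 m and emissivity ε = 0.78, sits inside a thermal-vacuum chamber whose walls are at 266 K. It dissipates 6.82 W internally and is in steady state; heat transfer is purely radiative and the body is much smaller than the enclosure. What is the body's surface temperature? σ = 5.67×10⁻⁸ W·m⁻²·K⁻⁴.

T ≈ 279 K

For a small grey body in a large enclosure, net radiated power = εσA(T⁴ − T_w⁴).
Steady state: P = εσA(T⁴ − T_w⁴) with A = 4πr² = 0.1521 m².
T⁴ = P/(εσA) + T_w⁴ = 6.82/(0.78·5.67×10⁻⁸·0.1521) + (266)⁴
    = 1.014×10⁹ + 5.006×10⁹ = 6.021×10⁹ K⁴.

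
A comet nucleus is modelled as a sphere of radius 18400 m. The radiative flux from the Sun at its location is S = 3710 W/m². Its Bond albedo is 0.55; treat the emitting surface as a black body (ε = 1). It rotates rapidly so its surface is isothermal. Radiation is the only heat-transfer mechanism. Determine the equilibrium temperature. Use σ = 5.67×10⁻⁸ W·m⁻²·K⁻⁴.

At equilibrium, absorbed power = emitted power.
Absorbing cross-section = πr² = 1.064×10⁹ m²; emitting surface = 4πr² = 4.254×10⁹ m² (ratio 4).
(1−a)S·A_cross = εσ·A_surf·T⁴  ⇒  T⁴ = (1−a)S/(4σ).
T⁴ = 0.450·3710/(4·5.67×10⁻⁸) = 7.361×10⁹ K⁴.
T = (7.361×10⁹)^(1/4).

T ≈ 293 K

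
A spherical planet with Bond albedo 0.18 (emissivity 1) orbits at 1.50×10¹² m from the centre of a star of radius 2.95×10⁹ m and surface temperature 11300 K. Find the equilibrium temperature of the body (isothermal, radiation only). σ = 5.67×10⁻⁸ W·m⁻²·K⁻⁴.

T ≈ 337 K

The star's surface emits σT_*⁴; at distance d the flux is S = σT_*⁴(R_*/d)².
S = 5.67×10⁻⁸·(11300)⁴·(2.95×10⁹/1.50×10¹²)² = 3576 W/m².
For an isothermal sphere T⁴ = (1−a)S/(4σ) = 1.293×10¹⁰ K⁴.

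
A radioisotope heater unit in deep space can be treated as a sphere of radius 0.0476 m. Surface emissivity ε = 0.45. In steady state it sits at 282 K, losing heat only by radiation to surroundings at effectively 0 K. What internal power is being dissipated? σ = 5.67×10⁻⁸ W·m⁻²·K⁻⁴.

P ≈ 4.59 W

Steady state: P = εσA T⁴.
A = 4πr² = 0.02847 m²; T⁴ = (282)⁴ = 6.324×10⁹ K⁴.
P = 0.45 × 5.67×10⁻⁸ × 0.02847 × 6.324×10⁹.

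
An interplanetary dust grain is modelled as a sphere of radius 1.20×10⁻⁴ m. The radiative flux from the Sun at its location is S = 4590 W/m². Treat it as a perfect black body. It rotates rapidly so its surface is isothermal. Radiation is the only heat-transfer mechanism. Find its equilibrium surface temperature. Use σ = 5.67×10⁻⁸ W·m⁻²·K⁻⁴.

At equilibrium, absorbed power = emitted power.
Absorbing cross-section = πr² = 4.524×10⁻⁸ m²; emitting surface = 4πr² = 1.810×10⁻⁷ m² (ratio 4).
S·A_cross = εσ·A_surf·T⁴  ⇒  T⁴ = S/(4σ).
T⁴ = 1.00·4590/(4·5.67×10⁻⁸) = 2.024×10¹⁰ K⁴.
T = (2.024×10¹⁰)^(1/4).

T ≈ 377 K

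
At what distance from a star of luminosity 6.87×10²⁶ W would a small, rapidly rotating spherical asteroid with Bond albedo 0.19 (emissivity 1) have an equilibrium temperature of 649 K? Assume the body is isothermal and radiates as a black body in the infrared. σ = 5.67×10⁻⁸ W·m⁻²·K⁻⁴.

For an isothermal black-emitting sphere, (1−a)S·πr² = σ·4πr²·T⁴ ⇒ S = 4σT⁴/(1−a).
S = 4·5.67×10⁻⁸·(649)⁴/0.810 = 49670 W/m².
Flux falls as S = L/(4πd²), so d = √(L/(4πS)) = √(6.87×10²⁶/(4π·49670)).

d ≈ 3.32×10¹⁰ m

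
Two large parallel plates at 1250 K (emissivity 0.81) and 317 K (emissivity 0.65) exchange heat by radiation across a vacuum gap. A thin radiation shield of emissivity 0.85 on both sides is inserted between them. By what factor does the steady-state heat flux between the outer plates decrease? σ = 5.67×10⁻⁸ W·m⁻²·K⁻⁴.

factor ≈ 1.76

Without shield: q₀ = σΔ(T⁴)/(1/ε₁+1/ε₂−1) with denominator 1.773.
With shield the two gaps are in series; the resistances add: (1/ε₁+1/ε_s−1)+(1/ε_s+1/ε₂−1) = 1.411+1.715 = 3.126.
Heat-flux ratio q₀/q = 3.126/1.773.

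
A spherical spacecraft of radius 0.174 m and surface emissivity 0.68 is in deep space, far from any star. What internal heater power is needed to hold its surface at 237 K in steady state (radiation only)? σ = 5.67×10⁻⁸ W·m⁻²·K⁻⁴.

P = εσ·4πr²·T⁴.
4πr² = 0.3805 m²; T⁴ = 3.155×10⁹ K⁴.
P = 0.68·5.67×10⁻⁸·0.3805·3.155×10⁹.

P ≈ 46.3 W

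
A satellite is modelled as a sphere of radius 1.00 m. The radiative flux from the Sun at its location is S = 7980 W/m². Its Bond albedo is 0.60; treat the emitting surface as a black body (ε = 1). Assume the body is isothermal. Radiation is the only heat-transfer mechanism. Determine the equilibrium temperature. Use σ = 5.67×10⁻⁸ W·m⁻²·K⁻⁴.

T ≈ 344 K

At equilibrium, absorbed power = emitted power.
Absorbing cross-section = πr² = 3.142 m²; emitting surface = 4πr² = 12.57 m² (ratio 4).
(1−a)S·A_cross = εσ·A_surf·T⁴  ⇒  T⁴ = (1−a)S/(4σ).
T⁴ = 0.400·7980/(4·5.67×10⁻⁸) = 1.407×10¹⁰ K⁴.
T = (1.407×10¹⁰)^(1/4).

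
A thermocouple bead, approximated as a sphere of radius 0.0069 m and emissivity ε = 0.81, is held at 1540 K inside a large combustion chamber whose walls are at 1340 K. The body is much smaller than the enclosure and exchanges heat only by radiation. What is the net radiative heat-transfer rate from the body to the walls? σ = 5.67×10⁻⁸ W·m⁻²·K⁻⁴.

For a small grey body in a large enclosure: P_net = εσA(T_body⁴ − T_wall⁴).
A = 4πr² = 5.983×10⁻⁴ m²; T_body⁴ − T_wall⁴ = 5.624×10¹² − 3.224×10¹² = 2.400×10¹² K⁴.
|P_net| = 0.81·5.67×10⁻⁸·5.983×10⁻⁴·2.400×10¹².

P_net ≈ 66.0 W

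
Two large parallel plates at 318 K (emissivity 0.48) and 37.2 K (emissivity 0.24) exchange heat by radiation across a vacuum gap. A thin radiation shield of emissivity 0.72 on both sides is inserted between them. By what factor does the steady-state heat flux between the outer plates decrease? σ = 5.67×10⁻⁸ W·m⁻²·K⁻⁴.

Without shield: q₀ = σΔ(T⁴)/(1/ε₁+1/ε₂−1) with denominator 5.250.
With shield the two gaps are in series; the resistances add: (1/ε₁+1/ε_s−1)+(1/ε_s+1/ε₂−1) = 2.472+4.556 = 7.028.
Heat-flux ratio q₀/q = 7.028/5.250.

factor ≈ 1.34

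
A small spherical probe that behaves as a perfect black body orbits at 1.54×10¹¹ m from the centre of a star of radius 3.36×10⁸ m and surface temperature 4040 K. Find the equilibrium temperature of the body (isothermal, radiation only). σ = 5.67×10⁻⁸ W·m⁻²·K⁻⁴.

The star's surface emits σT_*⁴; at distance d the flux is S = σT_*⁴(R_*/d)².
S = 5.67×10⁻⁸·(4040)⁴·(3.36×10⁸/1.54×10¹¹)² = 71.90 W/m².
For an isothermal sphere T⁴ = (1−a)S/(4σ) = 3.170×10⁸ K⁴.

T ≈ 133 K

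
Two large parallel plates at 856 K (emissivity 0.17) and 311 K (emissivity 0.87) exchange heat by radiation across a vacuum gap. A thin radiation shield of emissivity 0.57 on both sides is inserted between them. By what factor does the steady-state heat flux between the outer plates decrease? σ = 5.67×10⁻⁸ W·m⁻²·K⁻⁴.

Without shield: q₀ = σΔ(T⁴)/(1/ε₁+1/ε₂−1) with denominator 6.032.
With shield the two gaps are in series; the resistances add: (1/ε₁+1/ε_s−1)+(1/ε_s+1/ε₂−1) = 6.637+1.904 = 8.541.
Heat-flux ratio q₀/q = 8.541/6.032.

factor ≈ 1.42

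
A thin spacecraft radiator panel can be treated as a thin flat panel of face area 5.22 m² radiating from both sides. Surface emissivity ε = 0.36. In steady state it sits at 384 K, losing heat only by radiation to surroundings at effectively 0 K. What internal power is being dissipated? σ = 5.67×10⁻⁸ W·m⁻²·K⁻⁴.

Steady state: P = εσA T⁴.
A = 2·5.22 = 10.44 m²; T⁴ = (384)⁴ = 2.174×10¹⁰ K⁴.
P = 0.36 × 5.67×10⁻⁸ × 10.44 × 2.174×10¹⁰.

P ≈ 4630 W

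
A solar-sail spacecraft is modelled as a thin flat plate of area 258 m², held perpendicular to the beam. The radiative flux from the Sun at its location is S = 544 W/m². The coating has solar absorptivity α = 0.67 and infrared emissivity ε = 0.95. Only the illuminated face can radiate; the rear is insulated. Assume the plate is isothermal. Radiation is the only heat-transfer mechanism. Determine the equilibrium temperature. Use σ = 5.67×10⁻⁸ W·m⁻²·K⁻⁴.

T ≈ 287 K

At equilibrium, absorbed power = emitted power.
Absorbing cross-section = A = 258.0 m²; emitting surface = A = 258.0 m² (ratio 1).
αS·A_cross = εσ·A_surf·T⁴  ⇒  T⁴ = αS/(ε·1σ).
T⁴ = 0.670·544/(0.95·1·5.67×10⁻⁸) = 6.767×10⁹ K⁴.
T = (6.767×10⁹)^(1/4).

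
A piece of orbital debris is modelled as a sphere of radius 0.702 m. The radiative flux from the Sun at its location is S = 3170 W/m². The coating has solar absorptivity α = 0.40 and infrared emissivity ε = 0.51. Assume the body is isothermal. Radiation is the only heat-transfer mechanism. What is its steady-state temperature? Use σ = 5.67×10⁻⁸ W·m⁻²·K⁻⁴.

At equilibrium, absorbed power = emitted power.
Absorbing cross-section = πr² = 1.548 m²; emitting surface = 4πr² = 6.193 m² (ratio 4).
αS·A_cross = εσ·A_surf·T⁴  ⇒  T⁴ = αS/(ε·4σ).
T⁴ = 0.400·3170/(0.51·4·5.67×10⁻⁸) = 1.096×10¹⁰ K⁴.
T = (1.096×10¹⁰)^(1/4).

T ≈ 324 K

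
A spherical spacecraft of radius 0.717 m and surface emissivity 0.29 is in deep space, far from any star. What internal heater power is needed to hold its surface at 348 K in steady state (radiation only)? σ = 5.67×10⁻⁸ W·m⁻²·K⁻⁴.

P ≈ 1560 W

P = εσ·4πr²·T⁴.
4πr² = 6.460 m²; T⁴ = 1.467×10¹⁰ K⁴.
P = 0.29·5.67×10⁻⁸·6.460·1.467×10¹⁰.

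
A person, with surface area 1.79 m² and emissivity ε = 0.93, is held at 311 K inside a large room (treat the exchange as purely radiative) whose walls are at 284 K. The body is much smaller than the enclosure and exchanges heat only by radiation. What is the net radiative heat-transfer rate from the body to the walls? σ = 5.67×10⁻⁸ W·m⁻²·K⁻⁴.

P_net ≈ 269 W

For a small grey body in a large enclosure: P_net = εσA(T_body⁴ − T_wall⁴).
A = 1.79 m²; T_body⁴ − T_wall⁴ = 9.355×10⁹ − 6.505×10⁹ = 2.850×10⁹ K⁴.
|P_net| = 0.93·5.67×10⁻⁸·1.790·2.850×10⁹.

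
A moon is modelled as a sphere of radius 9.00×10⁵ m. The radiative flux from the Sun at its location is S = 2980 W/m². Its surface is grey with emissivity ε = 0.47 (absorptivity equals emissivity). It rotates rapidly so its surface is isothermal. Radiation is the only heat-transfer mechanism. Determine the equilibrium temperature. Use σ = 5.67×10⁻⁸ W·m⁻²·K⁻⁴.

At equilibrium, absorbed power = emitted power.
Absorbing cross-section = πr² = 2.545×10¹² m²; emitting surface = 4πr² = 1.018×10¹³ m² (ratio 4).
εS·A_cross = εσ·A_surf·T⁴  ⇒  T⁴ = S/(4σ)   (ε cancels).
T⁴ = 2980/(4·5.67×10⁻⁸) = 1.314×10¹⁰ K⁴.
T = (1.314×10¹⁰)^(1/4).

T ≈ 339 K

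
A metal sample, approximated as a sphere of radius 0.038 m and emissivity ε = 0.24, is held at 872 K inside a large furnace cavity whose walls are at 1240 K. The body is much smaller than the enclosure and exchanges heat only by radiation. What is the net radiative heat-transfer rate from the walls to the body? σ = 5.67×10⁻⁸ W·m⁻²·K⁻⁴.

P_net ≈ 441 W

For a small grey body in a large enclosure: P_net = εσA(T_body⁴ − T_wall⁴).
A = 4πr² = 0.01815 m²; T_body⁴ − T_wall⁴ = 5.782×10¹¹ − 2.364×10¹² = -1.786×10¹² K⁴.
|P_net| = 0.24·5.67×10⁻⁸·0.01815·1.786×10¹².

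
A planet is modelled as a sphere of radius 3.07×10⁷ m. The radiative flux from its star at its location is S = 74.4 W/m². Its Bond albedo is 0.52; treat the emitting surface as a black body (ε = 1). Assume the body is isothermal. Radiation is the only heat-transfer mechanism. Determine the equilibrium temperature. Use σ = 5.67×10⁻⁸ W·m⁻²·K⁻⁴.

T ≈ 112 K

At equilibrium, absorbed power = emitted power.
Absorbing cross-section = πr² = 2.961×10¹⁵ m²; emitting surface = 4πr² = 1.184×10¹⁶ m² (ratio 4).
(1−a)S·A_cross = εσ·A_surf·T⁴  ⇒  T⁴ = (1−a)S/(4σ).
T⁴ = 0.480·74.4/(4·5.67×10⁻⁸) = 1.575×10⁸ K⁴.
T = (1.575×10⁸)^(1/4).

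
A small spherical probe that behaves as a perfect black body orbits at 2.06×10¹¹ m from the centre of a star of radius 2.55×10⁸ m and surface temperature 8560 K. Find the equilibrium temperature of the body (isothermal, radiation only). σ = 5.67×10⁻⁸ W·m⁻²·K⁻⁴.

The star's surface emits σT_*⁴; at distance d the flux is S = σT_*⁴(R_*/d)².
S = 5.67×10⁻⁸·(8560)⁴·(2.55×10⁸/2.06×10¹¹)² = 466.5 W/m².
For an isothermal sphere T⁴ = (1−a)S/(4σ) = 2.057×10⁹ K⁴.

T ≈ 213 K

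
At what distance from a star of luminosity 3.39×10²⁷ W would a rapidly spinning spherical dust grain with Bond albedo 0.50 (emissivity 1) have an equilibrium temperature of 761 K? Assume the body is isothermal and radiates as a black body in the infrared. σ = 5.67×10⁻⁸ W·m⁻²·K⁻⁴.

d ≈ 4.21×10¹⁰ m

For an isothermal black-emitting sphere, (1−a)S·πr² = σ·4πr²·T⁴ ⇒ S = 4σT⁴/(1−a).
S = 4·5.67×10⁻⁸·(761)⁴/0.500 = 1.521×10⁵ W/m².
Flux falls as S = L/(4πd²), so d = √(L/(4πS)) = √(3.39×10²⁷/(4π·1.521×10⁵)).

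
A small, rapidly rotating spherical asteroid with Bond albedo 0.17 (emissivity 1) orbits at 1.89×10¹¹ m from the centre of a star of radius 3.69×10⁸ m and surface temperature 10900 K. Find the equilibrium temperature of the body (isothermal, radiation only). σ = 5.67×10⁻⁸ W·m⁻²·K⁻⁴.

The star's surface emits σT_*⁴; at distance d the flux is S = σT_*⁴(R_*/d)².
S = 5.67×10⁻⁸·(10900)⁴·(3.69×10⁸/1.89×10¹¹)² = 3051 W/m².
For an isothermal sphere T⁴ = (1−a)S/(4σ) = 1.116×10¹⁰ K⁴.

T ≈ 325 K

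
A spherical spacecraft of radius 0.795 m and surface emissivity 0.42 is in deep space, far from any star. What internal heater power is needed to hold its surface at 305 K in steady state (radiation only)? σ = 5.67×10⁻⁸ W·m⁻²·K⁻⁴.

P ≈ 1640 W

P = εσ·4πr²·T⁴.
4πr² = 7.942 m²; T⁴ = 8.654×10⁹ K⁴.
P = 0.42·5.67×10⁻⁸·7.942·8.654×10⁹.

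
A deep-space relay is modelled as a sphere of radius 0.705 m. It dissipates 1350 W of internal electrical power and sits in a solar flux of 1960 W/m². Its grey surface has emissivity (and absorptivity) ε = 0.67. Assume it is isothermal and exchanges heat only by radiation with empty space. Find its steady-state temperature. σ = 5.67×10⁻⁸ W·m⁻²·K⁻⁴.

T ≈ 346 K

At steady state, absorbed solar power + internal power = radiated power.
Absorbed: α·S·A_cross = 0.67·1960·1.561 = 2050 W (cross-section πr²).
Total input = 2050 + 1350 = 3400 W.
Radiated: εσ·A_surf·T⁴ with A_surf = 4πr² = 6.246 m².
T⁴ = 3400/(0.67·5.67×10⁻⁸·6.246) = 1.433×10¹⁰ K⁴.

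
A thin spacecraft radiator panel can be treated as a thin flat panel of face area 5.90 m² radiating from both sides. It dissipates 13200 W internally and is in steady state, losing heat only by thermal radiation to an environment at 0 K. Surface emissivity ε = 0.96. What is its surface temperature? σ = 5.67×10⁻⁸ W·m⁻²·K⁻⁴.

T ≈ 379 K

Steady state: internal power = radiated power, P = εσA T⁴.
Radiating area A = 2·5.90 = 11.80 m².
T⁴ = P/(εσA) = 13200/(0.96·5.67×10⁻⁸·11.80) = 2.055×10¹⁰ K⁴.
T = (2.055×10¹⁰)^(1/4).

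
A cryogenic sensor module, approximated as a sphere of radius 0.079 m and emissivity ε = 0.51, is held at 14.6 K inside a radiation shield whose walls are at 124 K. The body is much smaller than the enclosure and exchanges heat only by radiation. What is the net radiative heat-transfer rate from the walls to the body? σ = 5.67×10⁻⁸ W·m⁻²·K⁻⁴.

P_net ≈ 0.536 W

For a small grey body in a large enclosure: P_net = εσA(T_body⁴ − T_wall⁴).
A = 4πr² = 0.07843 m²; T_body⁴ − T_wall⁴ = 45440 − 2.364×10⁸ = -2.364×10⁸ K⁴.
|P_net| = 0.51·5.67×10⁻⁸·0.07843·2.364×10⁸.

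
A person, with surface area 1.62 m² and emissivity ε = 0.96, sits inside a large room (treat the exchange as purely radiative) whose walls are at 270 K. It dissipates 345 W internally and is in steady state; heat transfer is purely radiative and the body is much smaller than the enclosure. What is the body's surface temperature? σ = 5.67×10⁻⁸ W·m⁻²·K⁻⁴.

For a small grey body in a large enclosure, net radiated power = εσA(T⁴ − T_w⁴).
Steady state: P = εσA(T⁴ − T_w⁴) with A = 1.62 m².
T⁴ = P/(εσA) + T_w⁴ = 345/(0.96·5.67×10⁻⁸·1.620) + (270)⁴
    = 3.912×10⁹ + 5.314×10⁹ = 9.227×10⁹ K⁴.

T ≈ 310 K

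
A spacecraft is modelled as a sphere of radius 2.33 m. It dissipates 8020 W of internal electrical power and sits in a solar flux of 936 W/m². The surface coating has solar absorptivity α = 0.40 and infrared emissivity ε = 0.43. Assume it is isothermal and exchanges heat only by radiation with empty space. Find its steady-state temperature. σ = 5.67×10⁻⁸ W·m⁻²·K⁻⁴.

At steady state, absorbed solar power + internal power = radiated power.
Absorbed: α·S·A_cross = 0.40·936·17.06 = 6386 W (cross-section πr²).
Total input = 6386 + 8020 = 14410 W.
Radiated: εσ·A_surf·T⁴ with A_surf = 4πr² = 68.22 m².
T⁴ = 14410/(0.43·5.67×10⁻⁸·68.22) = 8.661×10⁹ K⁴.

T ≈ 305 K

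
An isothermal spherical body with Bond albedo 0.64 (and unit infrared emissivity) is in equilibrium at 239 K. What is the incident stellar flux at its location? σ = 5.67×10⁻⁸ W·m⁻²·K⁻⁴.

(1−a)S·πr² = σ·4πr²·T⁴ ⇒ S = 4σT⁴/(1−a).
S = 4·5.67×10⁻⁸·3.263×10⁹/0.360.

S ≈ 2060 W/m²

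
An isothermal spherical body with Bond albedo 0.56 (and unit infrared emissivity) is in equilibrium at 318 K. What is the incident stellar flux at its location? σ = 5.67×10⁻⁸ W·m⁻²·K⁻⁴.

S ≈ 5270 W/m²

(1−a)S·πr² = σ·4πr²·T⁴ ⇒ S = 4σT⁴/(1−a).
S = 4·5.67×10⁻⁸·1.023×10¹⁰/0.440.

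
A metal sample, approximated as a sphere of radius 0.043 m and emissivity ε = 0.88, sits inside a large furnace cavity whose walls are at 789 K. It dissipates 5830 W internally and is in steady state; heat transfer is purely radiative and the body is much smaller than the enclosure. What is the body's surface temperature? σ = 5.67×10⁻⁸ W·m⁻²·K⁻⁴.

T ≈ 1530 K

For a small grey body in a large enclosure, net radiated power = εσA(T⁴ − T_w⁴).
Steady state: P = εσA(T⁴ − T_w⁴) with A = 4πr² = 0.02324 m².
T⁴ = P/(εσA) + T_w⁴ = 5830/(0.88·5.67×10⁻⁸·0.02324) + (789)⁴
    = 5.029×10¹² + 3.875×10¹¹ = 5.416×10¹² K⁴.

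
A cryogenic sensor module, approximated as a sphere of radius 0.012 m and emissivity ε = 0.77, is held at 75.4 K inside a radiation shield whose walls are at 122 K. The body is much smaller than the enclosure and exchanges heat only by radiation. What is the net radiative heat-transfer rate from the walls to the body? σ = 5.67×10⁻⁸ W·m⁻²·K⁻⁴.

P_net ≈ 0.0149 W

For a small grey body in a large enclosure: P_net = εσA(T_body⁴ − T_wall⁴).
A = 4πr² = 0.001810 m²; T_body⁴ − T_wall⁴ = 3.232×10⁷ − 2.215×10⁸ = -1.892×10⁸ K⁴.
|P_net| = 0.77·5.67×10⁻⁸·0.001810·1.892×10⁸.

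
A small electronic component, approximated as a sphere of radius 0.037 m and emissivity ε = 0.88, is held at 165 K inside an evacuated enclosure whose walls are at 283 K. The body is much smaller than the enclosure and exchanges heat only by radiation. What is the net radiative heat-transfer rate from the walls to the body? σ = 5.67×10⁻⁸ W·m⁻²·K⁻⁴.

P_net ≈ 4.87 W

For a small grey body in a large enclosure: P_net = εσA(T_body⁴ − T_wall⁴).
A = 4πr² = 0.01720 m²; T_body⁴ − T_wall⁴ = 7.412×10⁸ − 6.414×10⁹ = -5.673×10⁹ K⁴.
|P_net| = 0.88·5.67×10⁻⁸·0.01720·5.673×10⁹.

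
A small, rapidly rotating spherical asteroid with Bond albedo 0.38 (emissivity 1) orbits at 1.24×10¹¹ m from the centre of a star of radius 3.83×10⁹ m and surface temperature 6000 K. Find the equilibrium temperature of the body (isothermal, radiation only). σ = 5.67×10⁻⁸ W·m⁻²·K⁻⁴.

T ≈ 662 K

The star's surface emits σT_*⁴; at distance d the flux is S = σT_*⁴(R_*/d)².
S = 5.67×10⁻⁸·(6000)⁴·(3.83×10⁹/1.24×10¹¹)² = 70100 W/m².
For an isothermal sphere T⁴ = (1−a)S/(4σ) = 1.916×10¹¹ K⁴.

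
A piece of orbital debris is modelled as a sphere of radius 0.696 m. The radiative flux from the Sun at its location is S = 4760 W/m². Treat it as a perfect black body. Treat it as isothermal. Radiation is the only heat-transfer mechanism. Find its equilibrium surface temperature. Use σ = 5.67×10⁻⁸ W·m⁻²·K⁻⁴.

T ≈ 381 K

At equilibrium, absorbed power = emitted power.
Absorbing cross-section = πr² = 1.522 m²; emitting surface = 4πr² = 6.087 m² (ratio 4).
S·A_cross = εσ·A_surf·T⁴  ⇒  T⁴ = S/(4σ).
T⁴ = 1.00·4760/(4·5.67×10⁻⁸) = 2.099×10¹⁰ K⁴.
T = (2.099×10¹⁰)^(1/4).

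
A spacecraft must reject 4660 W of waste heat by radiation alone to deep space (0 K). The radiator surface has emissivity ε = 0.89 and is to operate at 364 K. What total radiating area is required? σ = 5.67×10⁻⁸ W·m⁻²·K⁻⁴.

A ≈ 5.26 m²

P = εσA T⁴ ⇒ A = P/(εσT⁴).
T⁴ = 1.756×10¹⁰ K⁴.
A = 4660/(0.89 × 5.67×10⁻⁸ × 1.756×10¹⁰).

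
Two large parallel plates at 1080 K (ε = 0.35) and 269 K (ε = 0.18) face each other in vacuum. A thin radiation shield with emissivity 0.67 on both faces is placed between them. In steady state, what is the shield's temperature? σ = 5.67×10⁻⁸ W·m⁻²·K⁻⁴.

T_s ≈ 968 K

In steady state the net flux on the hot side equals that on the cold side.
σ(T₁⁴−T_s⁴)/D₁ = σ(T_s⁴−T₂⁴)/D₂, with D₁ = 1/ε₁+1/ε_s−1 = 3.350, D₂ = 1/ε_s+1/ε₂−1 = 6.048.
Solve for T_s⁴: T_s⁴ = (D₂·T₁⁴ + D₁·T₂⁴)/(D₁+D₂) = 8.774×10¹¹ K⁴.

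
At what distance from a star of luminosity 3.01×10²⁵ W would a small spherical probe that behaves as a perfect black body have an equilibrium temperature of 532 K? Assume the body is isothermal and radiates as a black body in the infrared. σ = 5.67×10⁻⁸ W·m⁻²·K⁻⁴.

d ≈ 1.15×10¹⁰ m

For an isothermal black-emitting sphere, (1−a)S·πr² = σ·4πr²·T⁴ ⇒ S = 4σT⁴/(1−a).
S = 4·5.67×10⁻⁸·(532)⁴/1.00 = 18170 W/m².
Flux falls as S = L/(4πd²), so d = √(L/(4πS)) = √(3.01×10²⁵/(4π·18170)).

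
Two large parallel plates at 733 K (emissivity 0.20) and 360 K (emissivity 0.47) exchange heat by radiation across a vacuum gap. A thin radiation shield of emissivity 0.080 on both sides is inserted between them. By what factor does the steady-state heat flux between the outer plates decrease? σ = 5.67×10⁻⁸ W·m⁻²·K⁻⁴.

Without shield: q₀ = σΔ(T⁴)/(1/ε₁+1/ε₂−1) with denominator 6.128.
With shield the two gaps are in series; the resistances add: (1/ε₁+1/ε_s−1)+(1/ε_s+1/ε₂−1) = 16.50+13.63 = 30.13.
Heat-flux ratio q₀/q = 30.13/6.128.

factor ≈ 4.92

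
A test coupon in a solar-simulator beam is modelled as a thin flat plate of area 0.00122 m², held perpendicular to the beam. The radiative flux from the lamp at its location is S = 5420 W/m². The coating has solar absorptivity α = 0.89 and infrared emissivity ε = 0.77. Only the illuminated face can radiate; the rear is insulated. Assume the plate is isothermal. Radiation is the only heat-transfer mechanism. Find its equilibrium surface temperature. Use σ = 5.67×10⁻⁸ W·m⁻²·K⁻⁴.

At equilibrium, absorbed power = emitted power.
Absorbing cross-section = A = 0.001220 m²; emitting surface = A = 0.001220 m² (ratio 1).
αS·A_cross = εσ·A_surf·T⁴  ⇒  T⁴ = αS/(ε·1σ).
T⁴ = 0.890·5420/(0.77·1·5.67×10⁻⁸) = 1.105×10¹¹ K⁴.
T = (1.105×10¹¹)^(1/4).

T ≈ 577 K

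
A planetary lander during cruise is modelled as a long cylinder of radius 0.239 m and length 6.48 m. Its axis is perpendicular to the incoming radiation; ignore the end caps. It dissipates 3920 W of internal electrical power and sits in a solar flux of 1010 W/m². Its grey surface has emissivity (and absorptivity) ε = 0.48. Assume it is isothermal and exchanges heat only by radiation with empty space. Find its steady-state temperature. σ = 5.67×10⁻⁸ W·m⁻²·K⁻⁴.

T ≈ 378 K

At steady state, absorbed solar power + internal power = radiated power.
Absorbed: α·S·A_cross = 0.48·1010·3.097 = 1502 W (cross-section 2rL).
Total input = 1502 + 3920 = 5422 W.
Radiated: εσ·A_surf·T⁴ with A_surf = 2πrL = 9.731 m².
T⁴ = 5422/(0.48·5.67×10⁻⁸·9.731) = 2.047×10¹⁰ K⁴.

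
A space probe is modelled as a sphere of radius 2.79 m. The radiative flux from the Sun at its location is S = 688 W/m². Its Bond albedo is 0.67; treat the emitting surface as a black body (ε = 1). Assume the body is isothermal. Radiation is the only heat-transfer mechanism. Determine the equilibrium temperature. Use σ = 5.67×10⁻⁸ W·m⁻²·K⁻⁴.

At equilibrium, absorbed power = emitted power.
Absorbing cross-section = πr² = 24.45 m²; emitting surface = 4πr² = 97.82 m² (ratio 4).
(1−a)S·A_cross = εσ·A_surf·T⁴  ⇒  T⁴ = (1−a)S/(4σ).
T⁴ = 0.330·688/(4·5.67×10⁻⁸) = 1.001×10⁹ K⁴.
T = (1.001×10⁹)^(1/4).

T ≈ 178 K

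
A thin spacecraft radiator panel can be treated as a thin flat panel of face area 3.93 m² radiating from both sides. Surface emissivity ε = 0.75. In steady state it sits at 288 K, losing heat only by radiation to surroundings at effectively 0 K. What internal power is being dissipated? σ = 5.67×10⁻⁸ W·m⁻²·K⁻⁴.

P ≈ 2300 W

Steady state: P = εσA T⁴.
A = 2·3.93 = 7.860 m²; T⁴ = (288)⁴ = 6.880×10⁹ K⁴.
P = 0.75 × 5.67×10⁻⁸ × 7.860 × 6.880×10⁹.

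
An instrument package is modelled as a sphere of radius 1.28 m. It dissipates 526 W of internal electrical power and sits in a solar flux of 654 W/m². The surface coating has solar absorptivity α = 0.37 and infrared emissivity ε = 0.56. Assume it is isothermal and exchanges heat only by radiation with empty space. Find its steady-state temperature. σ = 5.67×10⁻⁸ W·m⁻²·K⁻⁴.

At steady state, absorbed solar power + internal power = radiated power.
Absorbed: α·S·A_cross = 0.37·654·5.147 = 1246 W (cross-section πr²).
Total input = 1246 + 526 = 1772 W.
Radiated: εσ·A_surf·T⁴ with A_surf = 4πr² = 20.59 m².
T⁴ = 1772/(0.56·5.67×10⁻⁸·20.59) = 2.710×10⁹ K⁴.

T ≈ 228 K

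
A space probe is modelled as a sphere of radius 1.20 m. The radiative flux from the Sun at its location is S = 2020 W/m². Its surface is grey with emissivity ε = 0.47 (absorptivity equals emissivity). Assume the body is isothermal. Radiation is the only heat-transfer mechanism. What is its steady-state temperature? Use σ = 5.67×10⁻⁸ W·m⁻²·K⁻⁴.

T ≈ 307 K

At equilibrium, absorbed power = emitted power.
Absorbing cross-section = πr² = 4.524 m²; emitting surface = 4πr² = 18.10 m² (ratio 4).
εS·A_cross = εσ·A_surf·T⁴  ⇒  T⁴ = S/(4σ)   (ε cancels).
T⁴ = 2020/(4·5.67×10⁻⁸) = 8.907×10⁹ K⁴.
T = (8.907×10⁹)^(1/4).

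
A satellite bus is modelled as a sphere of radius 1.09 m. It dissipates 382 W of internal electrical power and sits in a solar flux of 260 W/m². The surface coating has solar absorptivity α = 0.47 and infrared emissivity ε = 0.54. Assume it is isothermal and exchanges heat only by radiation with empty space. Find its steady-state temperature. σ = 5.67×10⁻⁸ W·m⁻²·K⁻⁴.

T ≈ 207 K

At steady state, absorbed solar power + internal power = radiated power.
Absorbed: α·S·A_cross = 0.47·260·3.733 = 456.1 W (cross-section πr²).
Total input = 456.1 + 382 = 838.1 W.
Radiated: εσ·A_surf·T⁴ with A_surf = 4πr² = 14.93 m².
T⁴ = 838.1/(0.54·5.67×10⁻⁸·14.93) = 1.833×10⁹ K⁴.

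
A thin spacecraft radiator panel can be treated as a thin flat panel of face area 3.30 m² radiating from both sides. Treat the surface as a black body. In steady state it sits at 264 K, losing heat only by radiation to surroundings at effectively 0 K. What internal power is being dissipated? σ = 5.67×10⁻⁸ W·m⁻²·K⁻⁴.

P ≈ 1820 W

Steady state: P = εσA T⁴.
A = 2·3.30 = 6.600 m²; T⁴ = (264)⁴ = 4.858×10⁹ K⁴.
P = 1.0 × 5.67×10⁻⁸ × 6.600 × 4.858×10⁹.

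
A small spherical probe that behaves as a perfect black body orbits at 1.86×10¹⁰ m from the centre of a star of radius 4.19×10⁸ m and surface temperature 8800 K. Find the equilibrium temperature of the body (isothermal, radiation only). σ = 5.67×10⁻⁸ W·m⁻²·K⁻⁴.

The star's surface emits σT_*⁴; at distance d the flux is S = σT_*⁴(R_*/d)².
S = 5.67×10⁻⁸·(8800)⁴·(4.19×10⁸/1.86×10¹⁰)² = 1.726×10⁵ W/m².
For an isothermal sphere T⁴ = (1−a)S/(4σ) = 7.608×10¹¹ K⁴.

T ≈ 934 K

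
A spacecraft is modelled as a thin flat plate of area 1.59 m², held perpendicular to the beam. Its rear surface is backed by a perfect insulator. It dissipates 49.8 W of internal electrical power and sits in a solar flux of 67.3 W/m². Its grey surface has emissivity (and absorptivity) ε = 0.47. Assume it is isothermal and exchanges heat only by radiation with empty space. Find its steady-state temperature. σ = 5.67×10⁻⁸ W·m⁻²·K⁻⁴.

T ≈ 220 K

At steady state, absorbed solar power + internal power = radiated power.
Absorbed: α·S·A_cross = 0.47·67.3·1.590 = 50.29 W (cross-section A).
Total input = 50.29 + 49.8 = 100.1 W.
Radiated: εσ·A_surf·T⁴ with A_surf = A = 1.590 m².
T⁴ = 100.1/(0.47·5.67×10⁻⁸·1.590) = 2.362×10⁹ K⁴.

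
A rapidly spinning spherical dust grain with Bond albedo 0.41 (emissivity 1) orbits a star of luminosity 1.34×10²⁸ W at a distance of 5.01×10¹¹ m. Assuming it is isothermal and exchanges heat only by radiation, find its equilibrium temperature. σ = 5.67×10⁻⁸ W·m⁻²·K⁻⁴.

First find the stellar flux at distance d: S = L/(4πd²) = 1.34×10²⁸/(4π·(5.01×10¹¹)²) = 4248 W/m².
For an isothermal sphere, absorbed (1−a)S·πr² = emitted σ·4πr²·T⁴, so T⁴ = (1−a)S/(4σ).
T⁴ = 0.590·4248/(4·5.67×10⁻⁸) = 1.105×10¹⁰ K⁴.

T ≈ 324 K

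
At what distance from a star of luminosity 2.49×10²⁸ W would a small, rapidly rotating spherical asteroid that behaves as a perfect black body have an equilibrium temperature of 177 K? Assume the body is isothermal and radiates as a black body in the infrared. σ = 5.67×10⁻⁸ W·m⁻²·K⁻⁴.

d ≈ 2.98×10¹² m

For an isothermal black-emitting sphere, (1−a)S·πr² = σ·4πr²·T⁴ ⇒ S = 4σT⁴/(1−a).
S = 4·5.67×10⁻⁸·(177)⁴/1.00 = 222.6 W/m².
Flux falls as S = L/(4πd²), so d = √(L/(4πS)) = √(2.49×10²⁸/(4π·222.6)).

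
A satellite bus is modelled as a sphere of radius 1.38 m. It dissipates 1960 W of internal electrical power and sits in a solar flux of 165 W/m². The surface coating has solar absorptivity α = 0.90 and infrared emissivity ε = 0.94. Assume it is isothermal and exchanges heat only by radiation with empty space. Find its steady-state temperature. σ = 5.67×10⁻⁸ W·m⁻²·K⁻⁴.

T ≈ 217 K

At steady state, absorbed solar power + internal power = radiated power.
Absorbed: α·S·A_cross = 0.90·165·5.983 = 888.5 W (cross-section πr²).
Total input = 888.5 + 1960 = 2848 W.
Radiated: εσ·A_surf·T⁴ with A_surf = 4πr² = 23.93 m².
T⁴ = 2848/(0.94·5.67×10⁻⁸·23.93) = 2.233×10⁹ K⁴.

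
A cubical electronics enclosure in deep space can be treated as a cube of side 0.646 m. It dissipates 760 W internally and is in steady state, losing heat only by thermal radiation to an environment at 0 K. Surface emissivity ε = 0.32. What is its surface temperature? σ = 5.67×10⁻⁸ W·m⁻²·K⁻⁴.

T ≈ 360 K

Steady state: internal power = radiated power, P = εσA T⁴.
Radiating area A = 6L² = 2.504 m².
T⁴ = P/(εσA) = 760/(0.32·5.67×10⁻⁸·2.504) = 1.673×10¹⁰ K⁴.
T = (1.673×10¹⁰)^(1/4).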